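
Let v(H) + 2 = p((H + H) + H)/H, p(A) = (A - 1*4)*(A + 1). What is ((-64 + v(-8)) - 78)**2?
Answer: 201601/4 ≈ 50400.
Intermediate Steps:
p(A) = (1 + A)*(-4 + A) (p(A) = (A - 4)*(1 + A) = (-4 + A)*(1 + A) = (1 + A)*(-4 + A))
v(H) = -2 + (-4 - 9*H + 9*H**2)/H (v(H) = -2 + (-4 + ((H + H) + H)**2 - 3*((H + H) + H))/H = -2 + (-4 + (2*H + H)**2 - 3*(2*H + H))/H = -2 + (-4 + (3*H)**2 - 9*H)/H = -2 + (-4 + 9*H**2 - 9*H)/H = -2 + (-4 - 9*H + 9*H**2)/H)
((-64 + v(-8)) - 78)**2 = ((-64 + (-11 - 4/(-8) + 9*(-8))) - 78)**2 = ((-64 + (-11 - 4*(-1/8) - 72)) - 78)**2 = ((-64 + (-11 + 1/2 - 72)) - 78)**2 = ((-64 - 165/2) - 78)**2 = (-293/2 - 78)**2 = (-449/2)**2 = 201601/4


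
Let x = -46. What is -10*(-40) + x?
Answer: 354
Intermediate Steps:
-10*(-40) + x = -10*(-40) - 46 = 400 - 46 = 354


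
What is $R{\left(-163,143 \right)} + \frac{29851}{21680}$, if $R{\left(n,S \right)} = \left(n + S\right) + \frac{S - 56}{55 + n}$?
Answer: $- \frac{3790921}{195120} \approx -19.429$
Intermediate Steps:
$R{\left(n,S \right)} = S + n + \frac{-56 + S}{55 + n}$ ($R{\left(n,S \right)} = \left(S + n\right) + \frac{-56 + S}{55 + n} = S + n + \frac{-56 + S}{55 + n}$)
$R{\left(-163,143 \right)} + \frac{29851}{21680} = \frac{-56 + \left(-163\right)^{2} + 55 \left(-163\right) + 56 \cdot 143 + 143 \left(-163\right)}{55 - 163} + \frac{29851}{21680} = \frac{-56 + 26569 - 8965 + 8008 - 23309}{-108} + 29851 \cdot \frac{1}{21680} = \left(- \frac{1}{108}\right) 2247 + \frac{29851}{21680} = - \frac{749}{36} + \frac{29851}{21680} = - \frac{3790921}{195120}$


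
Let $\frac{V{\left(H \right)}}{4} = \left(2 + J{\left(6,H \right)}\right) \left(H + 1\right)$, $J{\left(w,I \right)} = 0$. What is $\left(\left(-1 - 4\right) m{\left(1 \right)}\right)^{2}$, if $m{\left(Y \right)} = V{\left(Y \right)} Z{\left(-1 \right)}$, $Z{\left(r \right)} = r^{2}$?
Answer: $6400$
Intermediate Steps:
$V{\left(H \right)} = 8 + 8 H$ ($V{\left(H \right)} = 4 \left(2 + 0\right) \left(H + 1\right) = 4 \cdot 2 \left(1 + H\right) = 4 \left(2 + 2 H\right) = 8 + 8 H$)
$m{\left(Y \right)} = 8 + 8 Y$ ($m{\left(Y \right)} = \left(8 + 8 Y\right) \left(-1\right)^{2} = \left(8 + 8 Y\right) 1 = 8 + 8 Y$)
$\left(\left(-1 - 4\right) m{\left(1 \right)}\right)^{2} = \left(\left(-1 - 4\right) \left(8 + 8 \cdot 1\right)\right)^{2} = \left(- 5 \left(8 + 8\right)\right)^{2} = \left(\left(-5\right) 16\right)^{2} = \left(-80\right)^{2} = 6400$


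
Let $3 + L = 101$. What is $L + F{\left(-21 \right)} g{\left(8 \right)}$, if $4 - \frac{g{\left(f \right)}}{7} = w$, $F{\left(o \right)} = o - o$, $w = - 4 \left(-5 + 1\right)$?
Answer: $98$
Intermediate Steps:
$L = 98$ ($L = -3 + 101 = 98$)
$w = 16$ ($w = \left(-4\right) \left(-4\right) = 16$)
$F{\left(o \right)} = 0$
$g{\left(f \right)} = -84$ ($g{\left(f \right)} = 28 - 112 = -84$)
$L + F{\left(-21 \right)} g{\left(8 \right)} = 98 + 0 \left(-84\right) = 98 + 0 = 98$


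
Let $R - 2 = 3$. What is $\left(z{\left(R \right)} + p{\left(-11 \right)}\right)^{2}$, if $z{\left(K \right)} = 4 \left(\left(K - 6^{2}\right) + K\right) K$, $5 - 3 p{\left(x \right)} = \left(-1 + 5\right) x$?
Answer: $\frac{2283121}{9} \approx 2.5368 \cdot 10^{5}$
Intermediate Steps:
$p{\left(x \right)} = \frac{5}{3} - \frac{4 x}{3}$ ($p{\left(x \right)} = \frac{5}{3} - \frac{\left(-1 + 5\right) x}{3} = \frac{5}{3} - \frac{4 x}{3}$)
$R = 5$ ($R = 2 + 3 = 5$)
$z{\left(K \right)} = K \left(-144 + 8 K\right)$ ($z{\left(K \right)} = 4 \left(\left(K - 36\right) + K\right) K = 4 \left(\left(-36 + K\right) + K\right) K = 4 \left(-36 + 2 K\right) K = \left(-144 + 8 K\right) K = K \left(-144 + 8 K\right)$)
$\left(z{\left(R \right)} + p{\left(-11 \right)}\right)^{2} = \left(8 \cdot 5 \left(-18 + 5\right) + \left(\frac{5}{3} - - \frac{44}{3}\right)\right)^{2} = \left(8 \cdot 5 \left(-13\right) + \left(\frac{5}{3} + \frac{44}{3}\right)\right)^{2} = \left(-520 + \frac{49}{3}\right)^{2} = \left(- \frac{1511}{3}\right)^{2} = \frac{2283121}{9}$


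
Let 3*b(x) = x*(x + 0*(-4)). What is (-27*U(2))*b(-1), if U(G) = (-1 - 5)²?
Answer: -324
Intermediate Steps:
U(G) = 36 (U(G) = (-6)² = 36)
b(x) = x²/3 (b(x) = (x*(x + 0*(-4)))/3 = (x*(x + 0))/3 = (x*x)/3 = x²/3)
(-27*U(2))*b(-1) = (-27*36)*((⅓)*(-1)²) = -324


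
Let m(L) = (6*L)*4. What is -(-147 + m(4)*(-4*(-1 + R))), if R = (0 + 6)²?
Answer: 13587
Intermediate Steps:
m(L) = 24*L
R = 36 (R = 6² = 36)
-(-147 + m(4)*(-4*(-1 + R))) = -(-147 + (24*4)*(-4*(-1 + 36))) = -(-147 + 96*(-4*35)) = -(-147 + 96*(-140)) = -(-147 - 13440) = -1*(-13587) = 13587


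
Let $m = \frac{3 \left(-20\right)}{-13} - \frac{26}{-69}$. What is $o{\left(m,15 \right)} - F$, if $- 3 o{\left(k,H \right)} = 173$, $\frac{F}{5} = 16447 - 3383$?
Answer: $- \frac{196133}{3} \approx -65378.0$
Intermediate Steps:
$F = 65320$ ($F = 5 \left(16447 - 3383\right) = 5 \cdot 13064 = 65320$)
$m = \frac{4478}{897}$ ($m = \left(-60\right) \left(- \frac{1}{13}\right) - - \frac{26}{69} = \frac{60}{13} + \frac{26}{69} = \frac{4478}{897} \approx 4.9922$)
$o{\left(k,H \right)} = - \frac{173}{3}$ ($o{\left(k,H \right)} = \left(- \frac{1}{3}\right) 173 = - \frac{173}{3}$)
$o{\left(m,15 \right)} - F = - \frac{173}{3} - 65320 = - \frac{196133}{3}$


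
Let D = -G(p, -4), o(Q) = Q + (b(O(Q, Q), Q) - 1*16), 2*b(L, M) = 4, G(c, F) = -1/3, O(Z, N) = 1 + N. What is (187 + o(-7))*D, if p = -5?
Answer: 166/3 ≈ 55.333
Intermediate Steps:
G(c, F) = -⅓ (G(c, F) = -1*⅓ = -⅓)
b(L, M) = 2 (b(L, M) = (½)*4 = 2)
o(Q) = -14 + Q (o(Q) = Q + (2 - 1*16) = Q + (2 - 16) = Q - 14 = -14 + Q)
D = ⅓ (D = -1*(-⅓) = ⅓ ≈ 0.33333)
(187 + o(-7))*D = (187 + (-14 - 7))*(⅓) = (187 - 21)*(⅓) = 166*(⅓) = 166/3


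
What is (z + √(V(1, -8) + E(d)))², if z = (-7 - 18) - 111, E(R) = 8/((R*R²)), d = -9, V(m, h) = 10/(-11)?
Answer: (40392 - I*√81158)²/88209 ≈ 18495.0 - 260.9*I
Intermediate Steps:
V(m, h) = -10/11 (V(m, h) = 10*(-1/11) = -10/11)
E(R) = 8/R³ (E(R) = 8/(R³) = 8/R³)
z = -136 (z = -25 - 111 = -136)
(z + √(V(1, -8) + E(d)))² = (-136 + √(-10/11 + 8/(-9)³))² = (-136 + √(-10/11 + 8*(-1/729)))² = (-136 + √(-10/11 - 8/729))² = (-136 + √(-7378/8019))² = (-136 + I*√81158/297)²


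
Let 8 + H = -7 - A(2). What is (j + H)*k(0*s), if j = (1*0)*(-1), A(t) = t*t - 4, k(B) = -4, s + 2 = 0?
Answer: 60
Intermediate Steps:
s = -2 (s = -2 + 0 = -2)
A(t) = -4 + t**2 (A(t) = t**2 - 4 = -4 + t**2)
H = -15 (H = -8 + (-7 - (-4 + 2**2)) = -8 + (-7 - (-4 + 4)) = -8 + (-7 - 1*0) = -8 + (-7 + 0) = -8 - 7 = -15)
j = 0 (j = 0*(-1) = 0)
(j + H)*k(0*s) = (0 - 15)*(-4) = -15*(-4) = 60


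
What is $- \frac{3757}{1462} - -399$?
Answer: $\frac{34093}{86} \approx 396.43$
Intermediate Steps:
$- \frac{3757}{1462} - -399 = \left(-3757\right) \frac{1}{1462} + 399 = - \frac{221}{86} + 399 = \frac{34093}{86}$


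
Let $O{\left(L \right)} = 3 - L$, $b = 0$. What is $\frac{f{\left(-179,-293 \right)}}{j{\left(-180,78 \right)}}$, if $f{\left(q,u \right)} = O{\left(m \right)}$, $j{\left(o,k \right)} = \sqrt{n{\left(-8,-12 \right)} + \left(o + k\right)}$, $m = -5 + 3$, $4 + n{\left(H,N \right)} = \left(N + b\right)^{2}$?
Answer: $\frac{5 \sqrt{38}}{38} \approx 0.81111$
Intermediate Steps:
$n{\left(H,N \right)} = -4 + N^{2}$ ($n{\left(H,N \right)} = -4 + \left(N + 0\right)^{2} = -4 + N^{2}$)
$m = -2$
$j{\left(o,k \right)} = \sqrt{140 + k + o}$ ($j{\left(o,k \right)} = \sqrt{\left(-4 + \left(-12\right)^{2}\right) + \left(o + k\right)} = \sqrt{\left(-4 + 144\right) + \left(k + o\right)} = \sqrt{140 + \left(k + o\right)} = \sqrt{140 + k + o}$)
$f{\left(q,u \right)} = 5$ ($f{\left(q,u \right)} = 3 - -2 = 3 + 2 = 5$)
$\frac{f{\left(-179,-293 \right)}}{j{\left(-180,78 \right)}} = \frac{5}{\sqrt{140 + 78 - 180}} = \frac{5}{\sqrt{38}} = 5 \frac{\sqrt{38}}{38} = \frac{5 \sqrt{38}}{38}$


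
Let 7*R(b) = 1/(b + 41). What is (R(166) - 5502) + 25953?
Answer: 29633500/1449 ≈ 20451.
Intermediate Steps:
R(b) = 1/(7*(41 + b)) (R(b) = 1/(7*(b + 41)) = 1/(7*(41 + b)))
(R(166) - 5502) + 25953 = (1/(7*(41 + 166)) - 5502) + 25953 = ((1/7)/207 - 5502) + 25953 = ((1/7)*(1/207) - 5502) + 25953 = (1/1449 - 5502) + 25953 = -7972397/1449 + 25953 = 29633500/1449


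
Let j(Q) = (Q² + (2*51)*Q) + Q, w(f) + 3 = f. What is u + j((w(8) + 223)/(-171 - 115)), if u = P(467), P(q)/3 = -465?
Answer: -30192465/20449 ≈ -1476.5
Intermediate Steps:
P(q) = -1395 (P(q) = 3*(-465) = -1395)
w(f) = -3 + f
u = -1395
j(Q) = Q² + 103*Q (j(Q) = (Q² + 102*Q) + Q = Q² + 103*Q)
u + j((w(8) + 223)/(-171 - 115)) = -1395 + (((-3 + 8) + 223)/(-171 - 115))*(103 + ((-3 + 8) + 223)/(-171 - 115)) = -1395 + ((5 + 223)/(-286))*(103 + (5 + 223)/(-286)) = -1395 + (228*(-1/286))*(103 + 228*(-1/286)) = -1395 - 114*(103 - 114/143)/143 = -1395 - 114/143*14615/143 = -1395 - 1666110/20449 = -30192465/20449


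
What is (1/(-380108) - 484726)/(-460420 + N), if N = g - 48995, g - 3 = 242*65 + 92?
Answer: 61416076803/62539169240 ≈ 0.98204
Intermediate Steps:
g = 15825 (g = 3 + (242*65 + 92) = 3 + (15730 + 92) = 3 + 15822 = 15825)
N = -33170 (N = 15825 - 48995 = -33170)
(1/(-380108) - 484726)/(-460420 + N) = (1/(-380108) - 484726)/(-460420 - 33170) = (-1/380108 - 484726)/(-493590) = -184248230409/380108*(-1/493590) = 61416076803/62539169240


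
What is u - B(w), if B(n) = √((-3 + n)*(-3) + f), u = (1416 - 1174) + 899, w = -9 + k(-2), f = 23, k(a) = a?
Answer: 1141 - √65 ≈ 1132.9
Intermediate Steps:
w = -11 (w = -9 - 2 = -11)
u = 1141 (u = 242 + 899 = 1141)
B(n) = √(32 - 3*n) (B(n) = √((-3 + n)*(-3) + 23) = √((9 - 3*n) + 23) = √(32 - 3*n))
u - B(w) = 1141 - √(32 - 3*(-11)) = 1141 - √(32 + 33) = 1141 - √65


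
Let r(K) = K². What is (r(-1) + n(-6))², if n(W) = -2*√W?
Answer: (1 - 2*I*√6)² ≈ -23.0 - 9.798*I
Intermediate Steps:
(r(-1) + n(-6))² = ((-1)² - 2*I*√6)² = (1 - 2*I*√6)²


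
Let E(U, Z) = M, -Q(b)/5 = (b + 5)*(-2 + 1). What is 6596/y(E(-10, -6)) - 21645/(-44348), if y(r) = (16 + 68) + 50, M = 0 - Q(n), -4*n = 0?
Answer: 147709919/2971316 ≈ 49.712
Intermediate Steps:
n = 0 (n = -1/4*0 = 0)
Q(b) = 25 + 5*b (Q(b) = -5*(b + 5)*(-2 + 1) = -5*(5 + b)*(-1) = -5*(-5 - b) = 25 + 5*b)
M = -25 (M = 0 - (25 + 5*0) = 0 - (25 + 0) = 0 - 1*25 = 0 - 25 = -25)
E(U, Z) = -25
y(r) = 134 (y(r) = 84 + 50 = 134)
6596/y(E(-10, -6)) - 21645/(-44348) = 6596/134 - 21645/(-44348) = 6596*(1/134) - 21645*(-1/44348) = 3298/67 + 21645/44348 = 147709919/2971316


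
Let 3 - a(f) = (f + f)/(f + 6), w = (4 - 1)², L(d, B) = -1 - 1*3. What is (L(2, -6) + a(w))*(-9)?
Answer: 99/5 ≈ 19.800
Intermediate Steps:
L(d, B) = -4 (L(d, B) = -1 - 3 = -4)
w = 9 (w = 3² = 9)
a(f) = 3 - 2*f/(6 + f) (a(f) = 3 - (f + f)/(f + 6) = 3 - 2*f/(6 + f))
(L(2, -6) + a(w))*(-9) = (-4 + (18 + 9)/(6 + 9))*(-9) = (-4 + 27/15)*(-9) = (-4 + (1/15)*27)*(-9) = (-4 + 9/5)*(-9) = -11/5*(-9) = 99/5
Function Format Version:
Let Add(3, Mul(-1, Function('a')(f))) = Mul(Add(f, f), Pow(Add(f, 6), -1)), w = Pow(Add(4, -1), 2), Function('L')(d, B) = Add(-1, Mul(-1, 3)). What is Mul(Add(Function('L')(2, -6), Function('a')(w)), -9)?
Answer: Rational(99, 5) ≈ 19.800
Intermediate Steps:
Function('L')(d, B) = -4 (Function('L')(d, B) = Add(-1, -3) = -4)
w = 9 (w = Pow(3, 2) = 9)
Function('a')(f) = Add(3, Mul(-2, f, Pow(Add(6, f), -1))) (Function('a')(f) = Add(3, Mul(-1, Mul(Add(f, f), Pow(Add(f, 6), -1)))) = Add(3, Mul(-1, Mul(Mul(2, f), Pow(Add(6, f), -1)))) = Add(3, Mul(-1, Mul(2, f, Pow(Add(6, f), -1)))) = Add(3, Mul(-2, f, Pow(Add(6, f), -1))))
Mul(Add(Function('L')(2, -6), Function('a')(w)), -9) = Mul(Add(-4, Mul(Pow(Add(6, 9), -1), Add(18, 9))), -9) = Mul(Add(-4, Mul(Pow(15, -1), 27)), -9) = Mul(Add(-4, Mul(Rational(1, 15), 27)), -9) = Mul(Add(-4, Rational(9, 5)), -9) = Mul(Rational(-11, 5), -9) = Rational(99, 5)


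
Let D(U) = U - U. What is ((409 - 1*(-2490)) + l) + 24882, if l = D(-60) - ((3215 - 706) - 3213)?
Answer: 28485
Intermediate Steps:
D(U) = 0
l = 704 (l = 0 - ((3215 - 706) - 3213) = 0 - (2509 - 3213) = 0 - 1*(-704) = 0 + 704 = 704)
((409 - 1*(-2490)) + l) + 24882 = ((409 - 1*(-2490)) + 704) + 24882 = ((409 + 2490) + 704) + 24882 = (2899 + 704) + 24882 = 3603 + 24882 = 28485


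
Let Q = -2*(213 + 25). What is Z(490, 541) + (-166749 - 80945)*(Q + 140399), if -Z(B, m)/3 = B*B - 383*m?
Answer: -34658186253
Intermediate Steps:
Z(B, m) = -3*B² + 1149*m (Z(B, m) = -3*(B*B - 383*m) = -3*(B² - 383*m) = -3*B² + 1149*m)
Q = -476 (Q = -2*238 = -476)
Z(490, 541) + (-166749 - 80945)*(Q + 140399) = (-3*490² + 1149*541) + (-166749 - 80945)*(-476 + 140399) = (-3*240100 + 621609) - 247694*139923 = (-720300 + 621609) - 34658087562 = -98691 - 34658087562 = -34658186253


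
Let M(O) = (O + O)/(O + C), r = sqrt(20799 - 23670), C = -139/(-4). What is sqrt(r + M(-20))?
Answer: sqrt(-9440 + 10443*I*sqrt(319))/59 ≈ 5.0467 + 5.3086*I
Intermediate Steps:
C = 139/4 (C = -139*(-1/4) = 139/4 ≈ 34.750)
r = 3*I*sqrt(319) (r = sqrt(-2871) = 3*I*sqrt(319) ≈ 53.582*I)
M(O) = 2*O/(139/4 + O) (M(O) = (O + O)/(O + 139/4) = (2*O)/(139/4 + O) = 2*O/(139/4 + O))
sqrt(r + M(-20)) = sqrt(3*I*sqrt(319) + 8*(-20)/(139 + 4*(-20))) = sqrt(3*I*sqrt(319) + 8*(-20)/(139 - 80)) = sqrt(3*I*sqrt(319) + 8*(-20)/59) = sqrt(3*I*sqrt(319) + 8*(-20)*(1/59)) = sqrt(3*I*sqrt(319) - 160/59) = sqrt(-160/59 + 3*I*sqrt(319))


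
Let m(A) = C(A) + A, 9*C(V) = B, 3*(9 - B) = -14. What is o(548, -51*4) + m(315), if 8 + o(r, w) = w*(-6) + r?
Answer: 56174/27 ≈ 2080.5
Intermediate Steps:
B = 41/3 (B = 9 - ⅓*(-14) = 9 + 14/3 = 41/3 ≈ 13.667)
C(V) = 41/27 (C(V) = (⅑)*(41/3) = 41/27)
o(r, w) = -8 + r - 6*w (o(r, w) = -8 + (w*(-6) + r) = -8 + (-6*w + r) = -8 + (r - 6*w) = -8 + r - 6*w)
m(A) = 41/27 + A
o(548, -51*4) + m(315) = (-8 + 548 - (-306)*4) + (41/27 + 315) = (-8 + 548 - 6*(-204)) + 8546/27 = (-8 + 548 + 1224) + 8546/27 = 1764 + 8546/27 = 56174/27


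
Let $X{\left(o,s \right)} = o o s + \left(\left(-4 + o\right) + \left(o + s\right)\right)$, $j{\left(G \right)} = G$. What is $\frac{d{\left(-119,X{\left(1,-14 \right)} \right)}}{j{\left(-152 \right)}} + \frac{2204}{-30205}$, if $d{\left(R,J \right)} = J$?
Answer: $\frac{285571}{2295580} \approx 0.1244$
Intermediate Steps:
$X{\left(o,s \right)} = -4 + s + 2 o + s o^{2}$ ($X{\left(o,s \right)} = o^{2} s + \left(-4 + s + 2 o\right) = s o^{2} + \left(-4 + s + 2 o\right) = -4 + s + 2 o + s o^{2}$)
$\frac{d{\left(-119,X{\left(1,-14 \right)} \right)}}{j{\left(-152 \right)}} + \frac{2204}{-30205} = \frac{-4 - 14 + 2 \cdot 1 - 14 \cdot 1^{2}}{-152} + \frac{2204}{-30205} = \left(-4 - 14 + 2 - 14\right) \left(- \frac{1}{152}\right) + 2204 \left(- \frac{1}{30205}\right) = \left(-4 - 14 + 2 - 14\right) \left(- \frac{1}{152}\right) - \frac{2204}{30205} = \left(-30\right) \left(- \frac{1}{152}\right) - \frac{2204}{30205} = \frac{15}{76} - \frac{2204}{30205} = \frac{285571}{2295580}$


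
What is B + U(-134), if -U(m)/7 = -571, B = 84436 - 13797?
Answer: 74636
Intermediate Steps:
B = 70639
U(m) = 3997 (U(m) = -7*(-571) = 3997)
B + U(-134) = 70639 + 3997 = 74636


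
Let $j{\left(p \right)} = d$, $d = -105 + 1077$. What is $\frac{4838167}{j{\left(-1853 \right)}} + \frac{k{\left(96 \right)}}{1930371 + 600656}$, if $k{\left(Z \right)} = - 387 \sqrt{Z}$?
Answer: $\frac{4838167}{972} - \frac{1548 \sqrt{6}}{2531027} \approx 4977.5$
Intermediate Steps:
$d = 972$
$j{\left(p \right)} = 972$
$\frac{4838167}{j{\left(-1853 \right)}} + \frac{k{\left(96 \right)}}{1930371 + 600656} = \frac{4838167}{972} + \frac{\left(-387\right) \sqrt{96}}{1930371 + 600656} = 4838167 \cdot \frac{1}{972} + \frac{\left(-387\right) 4 \sqrt{6}}{2531027} = \frac{4838167}{972} + - 1548 \sqrt{6} \cdot \frac{1}{2531027} = \frac{4838167}{972} - \frac{1548 \sqrt{6}}{2531027}$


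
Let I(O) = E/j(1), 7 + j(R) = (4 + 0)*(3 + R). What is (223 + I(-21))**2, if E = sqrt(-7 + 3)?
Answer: 4028045/81 + 892*I/9 ≈ 49729.0 + 99.111*I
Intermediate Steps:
j(R) = 5 + 4*R (j(R) = -7 + (4 + 0)*(3 + R) = -7 + 4*(3 + R) = -7 + (12 + 4*R) = 5 + 4*R)
E = 2*I (E = sqrt(-4) = 2*I ≈ 2.0*I)
I(O) = 2*I/9 (I(O) = (2*I)/(5 + 4*1) = (2*I)/(5 + 4) = (2*I)/9 = (2*I)*(1/9) = 2*I/9)
(223 + I(-21))**2 = (223 + 2*I/9)**2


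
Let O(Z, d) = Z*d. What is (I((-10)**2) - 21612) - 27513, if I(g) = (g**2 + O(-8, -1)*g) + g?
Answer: -38225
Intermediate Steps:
I(g) = g**2 + 9*g (I(g) = (g**2 + (-8*(-1))*g) + g = (g**2 + 8*g) + g = g**2 + 9*g)
(I((-10)**2) - 21612) - 27513 = ((-10)**2*(9 + (-10)**2) - 21612) - 27513 = (100*(9 + 100) - 21612) - 27513 = (100*109 - 21612) - 27513 = (10900 - 21612) - 27513 = -10712 - 27513 = -38225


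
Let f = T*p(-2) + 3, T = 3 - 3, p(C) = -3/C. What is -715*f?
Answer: -2145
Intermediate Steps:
T = 0
f = 3 (f = 0*(-3/(-2)) + 3 = 0*(-3*(-½)) + 3 = 0*(3/2) + 3 = 0 + 3 = 3)
-715*f = -715*3 = -2145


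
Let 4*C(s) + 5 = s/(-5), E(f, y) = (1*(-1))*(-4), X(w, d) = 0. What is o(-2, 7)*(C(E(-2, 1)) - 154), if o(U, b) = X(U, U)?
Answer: 0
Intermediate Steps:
E(f, y) = 4 (E(f, y) = -1*(-4) = 4)
C(s) = -5/4 - s/20 (C(s) = -5/4 + (s/(-5))/4 = -5/4 + (s*(-1/5))/4 = -5/4 + (-s/5)/4 = -5/4 - s/20)
o(U, b) = 0
o(-2, 7)*(C(E(-2, 1)) - 154) = 0*((-5/4 - 1/20*4) - 154) = 0*((-5/4 - 1/5) - 154) = 0*(-29/20 - 154) = 0*(-3109/20) = 0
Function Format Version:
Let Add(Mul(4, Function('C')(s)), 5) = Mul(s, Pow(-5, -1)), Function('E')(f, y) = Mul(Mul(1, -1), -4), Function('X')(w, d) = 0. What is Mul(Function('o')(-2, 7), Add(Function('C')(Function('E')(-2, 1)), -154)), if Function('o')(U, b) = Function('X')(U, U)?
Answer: 0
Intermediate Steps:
Function('E')(f, y) = 4 (Function('E')(f, y) = Mul(-1, -4) = 4)
Function('C')(s) = Add(Rational(-5, 4), Mul(Rational(-1, 20), s)) (Function('C')(s) = Add(Rational(-5, 4), Mul(Rational(1, 4), Mul(s, Pow(-5, -1)))) = Add(Rational(-5, 4), Mul(Rational(1, 4), Mul(s, Rational(-1, 5)))) = Add(Rational(-5, 4), Mul(Rational(1, 4), Mul(Rational(-1, 5), s))) = Add(Rational(-5, 4), Mul(Rational(-1, 20), s)))
Function('o')(U, b) = 0
Mul(Function('o')(-2, 7), Add(Function('C')(Function('E')(-2, 1)), -154)) = Mul(0, Add(Add(Rational(-5, 4), Mul(Rational(-1, 20), 4)), -154)) = Mul(0, Add(Add(Rational(-5, 4), Rational(-1, 5)), -154)) = Mul(0, Add(Rational(-29, 20), -154)) = Mul(0, Rational(-3109, 20)) = 0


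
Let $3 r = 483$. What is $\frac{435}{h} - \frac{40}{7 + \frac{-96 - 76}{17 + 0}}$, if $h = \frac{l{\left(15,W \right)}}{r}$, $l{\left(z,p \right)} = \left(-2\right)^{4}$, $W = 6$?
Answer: $\frac{3722735}{848} \approx 4390.0$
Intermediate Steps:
$r = 161$ ($r = \frac{1}{3} \cdot 483 = 161$)
$l{\left(z,p \right)} = 16$
$h = \frac{16}{161} \approx 0.099379$
$\frac{435}{h} - \frac{40}{7 + \frac{-96 - 76}{17 + 0}} = \frac{435}{\frac{16}{161}} - \frac{40}{7 + \frac{-96 - 76}{17 + 0}} = 435 \cdot \frac{161}{16} - \frac{40}{7 - \frac{172}{17}} = \frac{70035}{16} - \frac{40}{7 - \frac{172}{17}} = \frac{70035}{16} - \frac{40}{- \frac{53}{17}} = \frac{70035}{16} - - \frac{680}{53} = \frac{70035}{16} + \frac{680}{53} = \frac{3722735}{848}$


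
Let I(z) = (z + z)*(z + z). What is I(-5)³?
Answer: 1000000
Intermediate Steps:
I(z) = 4*z² (I(z) = (2*z)*(2*z) = 4*z²)
I(-5)³ = (4*(-5)²)³ = (4*25)³ = 100³ = 1000000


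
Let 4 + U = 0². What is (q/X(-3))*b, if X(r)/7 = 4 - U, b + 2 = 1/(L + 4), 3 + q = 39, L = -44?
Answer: -729/560 ≈ -1.3018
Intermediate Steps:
q = 36 (q = -3 + 39 = 36)
b = -81/40 (b = -2 + 1/(-44 + 4) = -2 + 1/(-40) = -2 - 1/40 = -81/40 ≈ -2.0250)
U = -4 (U = -4 + 0² = -4 + 0 = -4)
X(r) = 56 (X(r) = 7*(4 - 1*(-4)) = 7*(4 + 4) = 7*8 = 56)
(q/X(-3))*b = (36/56)*(-81/40) = ((1/56)*36)*(-81/40) = (9/14)*(-81/40) = -729/560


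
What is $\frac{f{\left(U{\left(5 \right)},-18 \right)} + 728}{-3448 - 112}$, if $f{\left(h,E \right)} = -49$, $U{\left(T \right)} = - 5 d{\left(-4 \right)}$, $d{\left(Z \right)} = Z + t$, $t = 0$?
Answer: $- \frac{679}{3560} \approx -0.19073$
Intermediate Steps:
$d{\left(Z \right)} = Z$ ($d{\left(Z \right)} = Z + 0 = Z$)
$U{\left(T \right)} = 20$ ($U{\left(T \right)} = \left(-5\right) \left(-4\right) = 20$)
$\frac{f{\left(U{\left(5 \right)},-18 \right)} + 728}{-3448 - 112} = \frac{-49 + 728}{-3448 - 112} = \frac{679}{-3560} = 679 \left(- \frac{1}{3560}\right) = - \frac{679}{3560}$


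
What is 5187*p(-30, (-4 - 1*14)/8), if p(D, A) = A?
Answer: -46683/4 ≈ -11671.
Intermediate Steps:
5187*p(-30, (-4 - 1*14)/8) = 5187*((-4 - 1*14)/8) = 5187*((-4 - 14)*(⅛)) = 5187*(-18*⅛) = 5187*(-9/4) = -46683/4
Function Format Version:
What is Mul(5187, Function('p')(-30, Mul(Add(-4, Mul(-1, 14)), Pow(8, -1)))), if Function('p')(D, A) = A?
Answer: Rational(-46683, 4) ≈ -11671.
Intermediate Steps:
Mul(5187, Function('p')(-30, Mul(Add(-4, Mul(-1, 14)), Pow(8, -1)))) = Mul(5187, Mul(Add(-4, Mul(-1, 14)), Pow(8, -1))) = Mul(5187, Mul(Add(-4, -14), Rational(1, 8))) = Mul(5187, Mul(-18, Rational(1, 8))) = Mul(5187, Rational(-9, 4)) = Rational(-46683, 4)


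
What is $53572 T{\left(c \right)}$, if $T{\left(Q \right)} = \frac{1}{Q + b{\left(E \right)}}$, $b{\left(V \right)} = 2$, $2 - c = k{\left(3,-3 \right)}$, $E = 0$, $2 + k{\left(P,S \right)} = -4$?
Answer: $\frac{26786}{5} \approx 5357.2$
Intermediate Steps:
$k{\left(P,S \right)} = -6$ ($k{\left(P,S \right)} = -2 - 4 = -6$)
$c = 8$ ($c = 2 - -6 = 2 + 6 = 8$)
$T{\left(Q \right)} = \frac{1}{2 + Q}$ ($T{\left(Q \right)} = \frac{1}{Q + 2} = \frac{1}{2 + Q}$)
$53572 T{\left(c \right)} = \frac{53572}{2 + 8} = \frac{53572}{10} = 53572 \cdot \frac{1}{10} = \frac{26786}{5}$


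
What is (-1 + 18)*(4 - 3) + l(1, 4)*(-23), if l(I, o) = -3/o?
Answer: 137/4 ≈ 34.250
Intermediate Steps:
(-1 + 18)*(4 - 3) + l(1, 4)*(-23) = (-1 + 18)*(4 - 3) - 3/4*(-23) = 17*1 - 3*¼*(-23) = 17 - ¾*(-23) = 17 + 69/4 = 137/4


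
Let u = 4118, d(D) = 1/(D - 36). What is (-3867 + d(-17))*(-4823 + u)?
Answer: 144491160/53 ≈ 2.7262e+6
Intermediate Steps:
d(D) = 1/(-36 + D)
(-3867 + d(-17))*(-4823 + u) = (-3867 + 1/(-36 - 17))*(-4823 + 4118) = (-3867 + 1/(-53))*(-705) = (-3867 - 1/53)*(-705) = -204952/53*(-705) = 144491160/53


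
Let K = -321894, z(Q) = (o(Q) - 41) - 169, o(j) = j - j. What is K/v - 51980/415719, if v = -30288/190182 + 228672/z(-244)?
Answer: 74196804512848175/251138496861468 ≈ 295.44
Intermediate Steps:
o(j) = 0
z(Q) = -210 (z(Q) = (0 - 41) - 169 = -41 - 169 = -210)
v = -1208212744/1109395 (v = -30288/190182 + 228672/(-210) = -30288*1/190182 + 228672*(-1/210) = -5048/31697 - 38112/35 = -1208212744/1109395 ≈ -1089.1)
K/v - 51980/415719 = -321894/(-1208212744/1109395) - 51980/415719 = -321894*(-1109395/1208212744) - 51980*1/415719 = 178553797065/604106372 - 51980/415719 = 74196804512848175/251138496861468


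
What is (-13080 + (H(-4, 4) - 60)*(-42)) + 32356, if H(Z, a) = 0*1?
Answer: 21796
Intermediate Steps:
H(Z, a) = 0
(-13080 + (H(-4, 4) - 60)*(-42)) + 32356 = (-13080 + (0 - 60)*(-42)) + 32356 = (-13080 - 60*(-42)) + 32356 = (-13080 + 2520) + 32356 = -10560 + 32356 = 21796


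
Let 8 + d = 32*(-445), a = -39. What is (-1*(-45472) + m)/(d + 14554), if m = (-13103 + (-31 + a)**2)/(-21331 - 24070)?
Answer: 688160825/4630902 ≈ 148.60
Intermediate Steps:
d = -14248 (d = -8 + 32*(-445) = -8 - 14240 = -14248)
m = 8203/45401 (m = (-13103 + (-31 - 39)**2)/(-21331 - 24070) = (-13103 + (-70)**2)/(-45401) = (-13103 + 4900)*(-1/45401) = -8203*(-1/45401) = 8203/45401 ≈ 0.18068)
(-1*(-45472) + m)/(d + 14554) = (-1*(-45472) + 8203/45401)/(-14248 + 14554) = (45472 + 8203/45401)/306 = (2064482475/45401)*(1/306) = 688160825/4630902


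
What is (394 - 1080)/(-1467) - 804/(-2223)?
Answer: 300494/362349 ≈ 0.82929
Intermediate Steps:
(394 - 1080)/(-1467) - 804/(-2223) = -686*(-1/1467) - 804*(-1/2223) = 686/1467 + 268/741 = 300494/362349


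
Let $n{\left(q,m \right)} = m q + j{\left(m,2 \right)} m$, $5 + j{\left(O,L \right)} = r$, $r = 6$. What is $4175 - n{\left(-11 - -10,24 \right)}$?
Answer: $4175$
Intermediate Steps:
$j{\left(O,L \right)} = 1$ ($j{\left(O,L \right)} = -5 + 6 = 1$)
$n{\left(q,m \right)} = m + m q$ ($n{\left(q,m \right)} = m q + 1 m = m q + m = m + m q$)
$4175 - n{\left(-11 - -10,24 \right)} = 4175 - 24 \left(1 - 1\right) = 4175 - 24 \cdot 0 = 4175 - 0 = 4175 + 0 = 4175$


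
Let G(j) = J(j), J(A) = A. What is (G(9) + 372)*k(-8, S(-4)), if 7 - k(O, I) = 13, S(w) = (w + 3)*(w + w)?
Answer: -2286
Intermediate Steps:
S(w) = 2*w*(3 + w) (S(w) = (3 + w)*(2*w) = 2*w*(3 + w))
k(O, I) = -6 (k(O, I) = 7 - 1*13 = 7 - 13 = -6)
G(j) = j
(G(9) + 372)*k(-8, S(-4)) = (9 + 372)*(-6) = 381*(-6) = -2286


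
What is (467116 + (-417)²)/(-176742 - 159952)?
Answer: -641005/336694 ≈ -1.9038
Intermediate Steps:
(467116 + (-417)²)/(-176742 - 159952) = (467116 + 173889)/(-336694) = 641005*(-1/336694) = -641005/336694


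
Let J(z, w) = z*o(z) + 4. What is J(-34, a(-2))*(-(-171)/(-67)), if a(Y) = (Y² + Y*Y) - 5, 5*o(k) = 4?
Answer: 19836/335 ≈ 59.212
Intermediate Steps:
o(k) = ⅘ (o(k) = (⅕)*4 = ⅘)
a(Y) = -5 + 2*Y² (a(Y) = (Y² + Y²) - 5 = 2*Y² - 5 = -5 + 2*Y²)
J(z, w) = 4 + 4*z/5 (J(z, w) = z*(⅘) + 4 = 4*z/5 + 4 = 4 + 4*z/5)
J(-34, a(-2))*(-(-171)/(-67)) = (4 + (⅘)*(-34))*(-(-171)/(-67)) = (4 - 136/5)*(-(-171)*(-1)/67) = -(-116)*171/(5*67) = -116/5*(-171/67) = 19836/335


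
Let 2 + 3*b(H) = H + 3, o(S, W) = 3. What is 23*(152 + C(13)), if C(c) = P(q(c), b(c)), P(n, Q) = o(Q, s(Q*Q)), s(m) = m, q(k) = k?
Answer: 3565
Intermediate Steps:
b(H) = ⅓ + H/3 (b(H) = -⅔ + (H + 3)/3 = -⅔ + (3 + H)/3 = -⅔ + (1 + H/3) = ⅓ + H/3)
P(n, Q) = 3
C(c) = 3
23*(152 + C(13)) = 23*(152 + 3) = 23*155 = 3565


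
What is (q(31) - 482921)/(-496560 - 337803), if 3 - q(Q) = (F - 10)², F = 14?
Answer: 160978/278121 ≈ 0.57881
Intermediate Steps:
q(Q) = -13 (q(Q) = 3 - (14 - 10)² = 3 - 1*4² = 3 - 1*16 = 3 - 16 = -13)
(q(31) - 482921)/(-496560 - 337803) = (-13 - 482921)/(-496560 - 337803) = -482934/(-834363) = -482934*(-1/834363) = 160978/278121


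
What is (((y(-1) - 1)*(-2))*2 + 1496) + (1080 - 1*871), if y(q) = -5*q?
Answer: 1689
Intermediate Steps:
(((y(-1) - 1)*(-2))*2 + 1496) + (1080 - 1*871) = (((-5*(-1) - 1)*(-2))*2 + 1496) + (1080 - 1*871) = (((5 - 1)*(-2))*2 + 1496) + (1080 - 871) = ((4*(-2))*2 + 1496) + 209 = (-8*2 + 1496) + 209 = (-16 + 1496) + 209 = 1480 + 209 = 1689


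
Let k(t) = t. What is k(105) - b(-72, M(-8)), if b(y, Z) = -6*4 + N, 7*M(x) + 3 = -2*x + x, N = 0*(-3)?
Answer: 129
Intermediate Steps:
N = 0
M(x) = -3/7 - x/7 (M(x) = -3/7 + (-2*x + x)/7 = -3/7 + (-x)/7 = -3/7 - x/7)
b(y, Z) = -24 (b(y, Z) = -6*4 + 0 = -24 + 0 = -24)
k(105) - b(-72, M(-8)) = 105 - 1*(-24) = 105 + 24 = 129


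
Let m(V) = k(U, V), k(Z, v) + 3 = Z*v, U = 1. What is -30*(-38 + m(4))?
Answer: 1110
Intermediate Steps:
k(Z, v) = -3 + Z*v
m(V) = -3 + V (m(V) = -3 + 1*V = -3 + V)
-30*(-38 + m(4)) = -30*(-38 + (-3 + 4)) = -30*(-38 + 1) = -30*(-37) = 1110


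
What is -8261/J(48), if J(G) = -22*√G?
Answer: 751*√3/24 ≈ 54.199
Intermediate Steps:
-8261/J(48) = -8261*(-√3/264) = -(-751)*√3/24 = 751*√3/24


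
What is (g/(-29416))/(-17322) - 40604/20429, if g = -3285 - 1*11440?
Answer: -20689823444033/10409473395408 ≈ -1.9876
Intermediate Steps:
g = -14725 (g = -3285 - 11440 = -14725)
(g/(-29416))/(-17322) - 40604/20429 = -14725/(-29416)/(-17322) - 40604/20429 = -14725*(-1/29416)*(-1/17322) - 40604*1/20429 = (14725/29416)*(-1/17322) - 40604/20429 = -14725/509543952 - 40604/20429 = -20689823444033/10409473395408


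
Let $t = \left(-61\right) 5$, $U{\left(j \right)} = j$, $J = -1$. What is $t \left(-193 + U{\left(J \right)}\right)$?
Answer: $59170$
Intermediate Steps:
$t = -305$
$t \left(-193 + U{\left(J \right)}\right) = - 305 \left(-193 - 1\right) = \left(-305\right) \left(-194\right) = 59170$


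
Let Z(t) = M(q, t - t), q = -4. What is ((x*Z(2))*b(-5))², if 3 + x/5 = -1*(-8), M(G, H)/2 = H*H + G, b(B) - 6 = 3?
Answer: 3240000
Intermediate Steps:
b(B) = 9 (b(B) = 6 + 3 = 9)
M(G, H) = 2*G + 2*H² (M(G, H) = 2*(H*H + G) = 2*(H² + G) = 2*(G + H²) = 2*G + 2*H²)
Z(t) = -8 (Z(t) = 2*(-4) + 2*(t - t)² = -8 + 2*0² = -8 + 2*0 = -8 + 0 = -8)
x = 25 (x = -15 + 5*(-1*(-8)) = -15 + 5*8 = -15 + 40 = 25)
((x*Z(2))*b(-5))² = ((25*(-8))*9)² = (-200*9)² = (-1800)² = 3240000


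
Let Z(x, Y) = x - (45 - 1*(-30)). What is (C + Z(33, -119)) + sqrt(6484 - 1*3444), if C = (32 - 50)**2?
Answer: 282 + 4*sqrt(190) ≈ 337.14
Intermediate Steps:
Z(x, Y) = -75 + x (Z(x, Y) = x - (45 + 30) = x - 1*75 = x - 75 = -75 + x)
C = 324 (C = (-18)**2 = 324)
(C + Z(33, -119)) + sqrt(6484 - 1*3444) = (324 + (-75 + 33)) + sqrt(6484 - 1*3444) = (324 - 42) + sqrt(6484 - 3444) = 282 + sqrt(3040) = 282 + 4*sqrt(190)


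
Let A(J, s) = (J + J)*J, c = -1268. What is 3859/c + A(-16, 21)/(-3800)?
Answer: -1914177/602300 ≈ -3.1781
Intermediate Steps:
A(J, s) = 2*J**2 (A(J, s) = (2*J)*J = 2*J**2)
3859/c + A(-16, 21)/(-3800) = 3859/(-1268) + (2*(-16)**2)/(-3800) = 3859*(-1/1268) + (2*256)*(-1/3800) = -3859/1268 + 512*(-1/3800) = -3859/1268 - 64/475 = -1914177/602300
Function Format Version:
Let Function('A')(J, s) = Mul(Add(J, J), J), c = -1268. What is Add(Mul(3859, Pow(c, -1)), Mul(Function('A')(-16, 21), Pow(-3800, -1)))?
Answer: Rational(-1914177, 602300) ≈ -3.1781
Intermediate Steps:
Function('A')(J, s) = Mul(2, Pow(J, 2)) (Function('A')(J, s) = Mul(Mul(2, J), J) = Mul(2, Pow(J, 2)))
Add(Mul(3859, Pow(c, -1)), Mul(Function('A')(-16, 21), Pow(-3800, -1))) = Add(Mul(3859, Pow(-1268, -1)), Mul(Mul(2, Pow(-16, 2)), Pow(-3800, -1))) = Add(Mul(3859, Rational(-1, 1268)), Mul(Mul(2, 256), Rational(-1, 3800))) = Add(Rational(-3859, 1268), Mul(512, Rational(-1, 3800))) = Add(Rational(-3859, 1268), Rational(-64, 475)) = Rational(-1914177, 602300)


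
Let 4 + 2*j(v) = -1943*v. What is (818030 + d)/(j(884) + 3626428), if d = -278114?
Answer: 44993/230635 ≈ 0.19508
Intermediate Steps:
j(v) = -2 - 1943*v/2 (j(v) = -2 + (-1943*v)/2 = -2 - 1943*v/2)
(818030 + d)/(j(884) + 3626428) = (818030 - 278114)/((-2 - 1943/2*884) + 3626428) = 539916/((-2 - 858806) + 3626428) = 539916/(-858808 + 3626428) = 539916/2767620 = 539916*(1/2767620) = 44993/230635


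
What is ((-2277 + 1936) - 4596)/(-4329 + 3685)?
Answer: 4937/644 ≈ 7.6661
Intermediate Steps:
((-2277 + 1936) - 4596)/(-4329 + 3685) = (-341 - 4596)/(-644) = -4937*(-1/644) = 4937/644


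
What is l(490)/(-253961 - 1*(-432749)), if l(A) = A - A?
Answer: 0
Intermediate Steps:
l(A) = 0
l(490)/(-253961 - 1*(-432749)) = 0/(-253961 - 1*(-432749)) = 0/(-253961 + 432749) = 0/178788 = 0*(1/178788) = 0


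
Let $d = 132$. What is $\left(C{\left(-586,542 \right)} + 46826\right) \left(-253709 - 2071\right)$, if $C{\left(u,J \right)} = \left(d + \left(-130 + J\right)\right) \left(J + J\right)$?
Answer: $-162809597160$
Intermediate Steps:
$C{\left(u,J \right)} = 2 J \left(2 + J\right)$ ($C{\left(u,J \right)} = \left(132 + \left(-130 + J\right)\right) \left(J + J\right) = \left(2 + J\right) 2 J = 2 J \left(2 + J\right)$)
$\left(C{\left(-586,542 \right)} + 46826\right) \left(-253709 - 2071\right) = \left(2 \cdot 542 \left(2 + 542\right) + 46826\right) \left(-253709 - 2071\right) = \left(2 \cdot 542 \cdot 544 + 46826\right) \left(-253709 + \left(-209613 + 207542\right)\right) = \left(589696 + 46826\right) \left(-253709 - 2071\right) = 636522 \left(-255780\right) = -162809597160$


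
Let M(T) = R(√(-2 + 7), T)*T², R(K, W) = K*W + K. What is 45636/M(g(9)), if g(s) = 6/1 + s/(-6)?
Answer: 121696*√5/1485 ≈ 183.25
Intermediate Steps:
g(s) = 6 - s/6 (g(s) = 6*1 + s*(-⅙) = 6 - s/6)
R(K, W) = K + K*W
M(T) = √5*T²*(1 + T) (M(T) = (√(-2 + 7)*(1 + T))*T² = (√5*(1 + T))*T² = √5*T²*(1 + T))
45636/M(g(9)) = 45636/((√5*(6 - ⅙*9)²*(1 + (6 - ⅙*9)))) = 45636/((√5*(6 - 3/2)²*(1 + (6 - 3/2)))) = 45636/((√5*(9/2)²*(1 + 9/2))) = 45636/((√5*(81/4)*(11/2))) = 45636/((891*√5/8)) = 45636*(8*√5/4455) = 121696*√5/1485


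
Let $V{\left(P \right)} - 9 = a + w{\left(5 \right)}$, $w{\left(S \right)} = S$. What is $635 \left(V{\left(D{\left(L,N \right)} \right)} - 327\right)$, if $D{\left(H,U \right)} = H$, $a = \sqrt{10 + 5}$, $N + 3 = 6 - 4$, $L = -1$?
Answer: $-198755 + 635 \sqrt{15} \approx -1.963 \cdot 10^{5}$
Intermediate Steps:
$N = -1$ ($N = -3 + \left(6 - 4\right) = -3 + 2 = -1$)
$a = \sqrt{15} \approx 3.873$
$V{\left(P \right)} = 14 + \sqrt{15}$ ($V{\left(P \right)} = 9 + \left(\sqrt{15} + 5\right) = 9 + \left(5 + \sqrt{15}\right) = 14 + \sqrt{15}$)
$635 \left(V{\left(D{\left(L,N \right)} \right)} - 327\right) = 635 \left(\left(14 + \sqrt{15}\right) - 327\right) = 635 \left(-313 + \sqrt{15}\right) = -198755 + 635 \sqrt{15}$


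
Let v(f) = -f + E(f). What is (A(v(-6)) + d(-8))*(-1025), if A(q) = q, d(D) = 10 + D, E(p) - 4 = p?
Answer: -6150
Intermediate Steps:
E(p) = 4 + p
v(f) = 4 (v(f) = -f + (4 + f) = 4)
(A(v(-6)) + d(-8))*(-1025) = (4 + (10 - 8))*(-1025) = (4 + 2)*(-1025) = 6*(-1025) = -6150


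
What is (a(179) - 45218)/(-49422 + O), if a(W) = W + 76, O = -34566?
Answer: 44963/83988 ≈ 0.53535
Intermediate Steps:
a(W) = 76 + W
(a(179) - 45218)/(-49422 + O) = ((76 + 179) - 45218)/(-49422 - 34566) = (255 - 45218)/(-83988) = -44963*(-1/83988) = 44963/83988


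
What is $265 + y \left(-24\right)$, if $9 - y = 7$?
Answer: $217$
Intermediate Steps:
$y = 2$ ($y = 9 - 7 = 2$)
$265 + y \left(-24\right) = 265 + 2 \left(-24\right) = 265 - 48 = 217$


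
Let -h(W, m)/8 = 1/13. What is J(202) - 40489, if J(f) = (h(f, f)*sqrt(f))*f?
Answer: -40489 - 1616*sqrt(202)/13 ≈ -42256.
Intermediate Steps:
h(W, m) = -8/13
J(f) = -8*f**(3/2)/13 (J(f) = (-8*sqrt(f)/13)*f = -8*f**(3/2)/13)
J(202) - 40489 = -1616*sqrt(202)/13 - 40489 = -40489 - 1616*sqrt(202)/13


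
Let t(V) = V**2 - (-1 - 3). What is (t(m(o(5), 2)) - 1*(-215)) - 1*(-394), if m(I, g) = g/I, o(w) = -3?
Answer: 5521/9 ≈ 613.44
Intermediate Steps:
t(V) = 4 + V**2 (t(V) = V**2 - 1*(-4) = V**2 + 4 = 4 + V**2)
(t(m(o(5), 2)) - 1*(-215)) - 1*(-394) = ((4 + (2/(-3))**2) - 1*(-215)) - 1*(-394) = ((4 + (2*(-1/3))**2) + 215) + 394 = ((4 + (-2/3)**2) + 215) + 394 = ((4 + 4/9) + 215) + 394 = (40/9 + 215) + 394 = 1975/9 + 394 = 5521/9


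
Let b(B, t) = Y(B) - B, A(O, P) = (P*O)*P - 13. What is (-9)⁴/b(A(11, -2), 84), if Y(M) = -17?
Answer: -2187/16 ≈ -136.69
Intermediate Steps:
A(O, P) = -13 + O*P² (A(O, P) = (O*P)*P - 13 = O*P² - 13 = -13 + O*P²)
b(B, t) = -17 - B
(-9)⁴/b(A(11, -2), 84) = (-9)⁴/(-17 - (-13 + 11*(-2)²)) = 6561/(-17 - (-13 + 11*4)) = 6561/(-17 - (-13 + 44)) = 6561/(-17 - 1*31) = 6561/(-17 - 31) = 6561/(-48) = 6561*(-1/48) = -2187/16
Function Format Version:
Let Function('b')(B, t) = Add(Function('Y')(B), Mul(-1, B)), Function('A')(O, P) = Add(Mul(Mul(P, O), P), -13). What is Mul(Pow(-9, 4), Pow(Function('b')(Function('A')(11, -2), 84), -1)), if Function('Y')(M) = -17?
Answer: Rational(-2187, 16) ≈ -136.69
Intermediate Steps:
Function('A')(O, P) = Add(-13, Mul(O, Pow(P, 2))) (Function('A')(O, P) = Add(Mul(Mul(O, P), P), -13) = Add(Mul(O, Pow(P, 2)), -13) = Add(-13, Mul(O, Pow(P, 2))))
Function('b')(B, t) = Add(-17, Mul(-1, B))
Mul(Pow(-9, 4), Pow(Function('b')(Function('A')(11, -2), 84), -1)) = Mul(Pow(-9, 4), Pow(Add(-17, Mul(-1, Add(-13, Mul(11, Pow(-2, 2))))), -1)) = Mul(6561, Pow(Add(-17, Mul(-1, Add(-13, Mul(11, 4)))), -1)) = Mul(6561, Pow(Add(-17, Mul(-1, Add(-13, 44))), -1)) = Mul(6561, Pow(Add(-17, Mul(-1, 31)), -1)) = Mul(6561, Pow(Add(-17, -31), -1)) = Mul(6561, Pow(-48, -1)) = Mul(6561, Rational(-1, 48)) = Rational(-2187, 16)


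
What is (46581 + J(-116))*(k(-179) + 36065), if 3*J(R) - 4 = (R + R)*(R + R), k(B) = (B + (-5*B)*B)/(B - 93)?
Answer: 120619703659/51 ≈ 2.3651e+9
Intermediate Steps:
k(B) = (B - 5*B²)/(-93 + B)
J(R) = 4/3 + 4*R²/3 (J(R) = 4/3 + ((R + R)*(R + R))/3 = 4/3 + ((2*R)*(2*R))/3 = 4/3 + (4*R²)/3 = 4/3 + 4*R²/3)
(46581 + J(-116))*(k(-179) + 36065) = (46581 + (4/3 + (4/3)*(-116)²))*(-179*(1 - 5*(-179))/(-93 - 179) + 36065) = (46581 + (4/3 + (4/3)*13456))*(-179*(1 + 895)/(-272) + 36065) = (46581 + (4/3 + 53824/3))*(-179*(-1/272)*896 + 36065) = (46581 + 53828/3)*(10024/17 + 36065) = (193571/3)*(623129/17) = 120619703659/51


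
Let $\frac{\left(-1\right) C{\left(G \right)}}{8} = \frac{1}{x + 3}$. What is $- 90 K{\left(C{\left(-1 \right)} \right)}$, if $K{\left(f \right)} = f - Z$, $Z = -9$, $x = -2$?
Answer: $-90$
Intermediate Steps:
$C{\left(G \right)} = -8$ ($C{\left(G \right)} = - \frac{8}{-2 + 3} = - \frac{8}{1} = \left(-8\right) 1 = -8$)
$K{\left(f \right)} = 9 + f$ ($K{\left(f \right)} = f - -9 = f + 9 = 9 + f$)
$- 90 K{\left(C{\left(-1 \right)} \right)} = - 90 \left(9 - 8\right) = \left(-90\right) 1 = -90$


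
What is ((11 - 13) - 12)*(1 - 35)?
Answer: 476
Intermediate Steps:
((11 - 13) - 12)*(1 - 35) = (-2 - 12)*(-34) = -14*(-34) = 476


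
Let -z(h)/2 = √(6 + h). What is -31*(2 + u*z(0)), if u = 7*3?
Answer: -62 + 1302*√6 ≈ 3127.2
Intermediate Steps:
z(h) = -2*√(6 + h)
u = 21
-31*(2 + u*z(0)) = -31*(2 + 21*(-2*√(6 + 0))) = -31*(2 + 21*(-2*√6)) = -31*(2 - 42*√6) = -62 + 1302*√6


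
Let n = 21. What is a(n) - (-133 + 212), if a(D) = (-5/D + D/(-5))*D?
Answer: -861/5 ≈ -172.20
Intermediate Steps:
a(D) = D*(-5/D - D/5) (a(D) = (-5/D + D*(-⅕))*D = (-5/D - D/5)*D = D*(-5/D - D/5))
a(n) - (-133 + 212) = (-5 - ⅕*21²) - (-133 + 212) = (-5 - ⅕*441) - 1*79 = (-5 - 441/5) - 79 = -466/5 - 79 = -861/5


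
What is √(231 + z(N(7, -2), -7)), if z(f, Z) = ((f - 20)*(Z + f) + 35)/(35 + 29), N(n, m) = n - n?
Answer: √14959/8 ≈ 15.288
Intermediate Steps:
N(n, m) = 0
z(f, Z) = 35/64 + (-20 + f)*(Z + f)/64 (z(f, Z) = ((-20 + f)*(Z + f) + 35)/64 = (35 + (-20 + f)*(Z + f))*(1/64) = 35/64 + (-20 + f)*(Z + f)/64)
√(231 + z(N(7, -2), -7)) = √(231 + (35/64 - 5/16*(-7) - 5/16*0 + (1/64)*0² + (1/64)*(-7)*0)) = √(231 + (35/64 + 35/16 + 0 + (1/64)*0 + 0)) = √(231 + (35/64 + 35/16 + 0 + 0 + 0)) = √(231 + 175/64) = √(14959/64) = √14959/8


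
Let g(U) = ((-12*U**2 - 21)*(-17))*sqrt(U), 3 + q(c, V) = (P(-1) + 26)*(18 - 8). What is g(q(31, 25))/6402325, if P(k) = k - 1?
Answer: 11458833*sqrt(237)/6402325 ≈ 27.553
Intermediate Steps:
P(k) = -1 + k
q(c, V) = 237 (q(c, V) = -3 + ((-1 - 1) + 26)*(18 - 8) = -3 + (-2 + 26)*10 = -3 + 24*10 = -3 + 240 = 237)
g(U) = sqrt(U)*(357 + 204*U**2) (g(U) = ((-21 - 12*U**2)*(-17))*sqrt(U) = (357 + 204*U**2)*sqrt(U) = sqrt(U)*(357 + 204*U**2))
g(q(31, 25))/6402325 = (sqrt(237)*(357 + 204*237**2))/6402325 = (sqrt(237)*(357 + 204*56169))*(1/6402325) = (sqrt(237)*(357 + 11458476))*(1/6402325) = (sqrt(237)*11458833)*(1/6402325) = (11458833*sqrt(237))*(1/6402325) = 11458833*sqrt(237)/6402325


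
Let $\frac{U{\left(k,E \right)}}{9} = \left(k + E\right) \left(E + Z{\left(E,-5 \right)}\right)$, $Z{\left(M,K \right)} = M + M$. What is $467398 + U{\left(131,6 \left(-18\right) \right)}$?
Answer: $400330$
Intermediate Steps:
$Z{\left(M,K \right)} = 2 M$
$U{\left(k,E \right)} = 27 E \left(E + k\right)$ ($U{\left(k,E \right)} = 9 \left(k + E\right) \left(E + 2 E\right) = 9 \left(E + k\right) 3 E = 9 \cdot 3 E \left(E + k\right) = 27 E \left(E + k\right)$)
$467398 + U{\left(131,6 \left(-18\right) \right)} = 467398 + 27 \cdot 6 \left(-18\right) \left(6 \left(-18\right) + 131\right) = 467398 + 27 \left(-108\right) \left(-108 + 131\right) = 467398 + 27 \left(-108\right) 23 = 467398 - 67068 = 400330$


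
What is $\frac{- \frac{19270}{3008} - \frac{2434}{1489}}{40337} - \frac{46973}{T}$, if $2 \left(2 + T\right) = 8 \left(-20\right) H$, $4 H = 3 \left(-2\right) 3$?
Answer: $- \frac{45140590222231}{344033950304} \approx -131.21$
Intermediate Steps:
$H = - \frac{9}{2}$ ($H = \frac{3 \left(-2\right) 3}{4} = \frac{\left(-6\right) 3}{4} = \frac{1}{4} \left(-18\right) = - \frac{9}{2} \approx -4.5$)
$T = 358$ ($T = -2 + \frac{8 \left(-20\right) \left(- \frac{9}{2}\right)}{2} = -2 + \frac{\left(-160\right) \left(- \frac{9}{2}\right)}{2} = -2 + \frac{1}{2} \cdot 720 = -2 + 360 = 358$)
$\frac{- \frac{19270}{3008} - \frac{2434}{1489}}{40337} - \frac{46973}{T} = \frac{- \frac{19270}{3008} - \frac{2434}{1489}}{40337} - \frac{46973}{358} = \left(\left(-19270\right) \frac{1}{3008} - \frac{2434}{1489}\right) \frac{1}{40337} - \frac{46973}{358} = \left(- \frac{205}{32} - \frac{2434}{1489}\right) \frac{1}{40337} - \frac{46973}{358} = \left(- \frac{383133}{47648}\right) \frac{1}{40337} - \frac{46973}{358} = - \frac{383133}{1921977376} - \frac{46973}{358} = - \frac{45140590222231}{344033950304}$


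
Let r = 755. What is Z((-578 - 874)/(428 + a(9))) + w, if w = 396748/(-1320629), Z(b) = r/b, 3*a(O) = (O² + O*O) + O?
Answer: -484157402171/1917553308 ≈ -252.49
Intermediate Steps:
a(O) = O/3 + 2*O²/3 (a(O) = ((O² + O*O) + O)/3 = ((O² + O²) + O)/3 = (2*O² + O)/3 = (O + 2*O²)/3 = O/3 + 2*O²/3)
Z(b) = 755/b
w = -396748/1320629 (w = 396748*(-1/1320629) = -396748/1320629 ≈ -0.30042)
Z((-578 - 874)/(428 + a(9))) + w = 755/(((-578 - 874)/(428 + (⅓)*9*(1 + 2*9)))) - 396748/1320629 = 755/((-1452/(428 + (⅓)*9*(1 + 18)))) - 396748/1320629 = 755/((-1452/(428 + (⅓)*9*19))) - 396748/1320629 = 755/((-1452/(428 + 57))) - 396748/1320629 = 755/((-1452/485)) - 396748/1320629 = 755/((-1452*1/485)) - 396748/1320629 = 755/(-1452/485) - 396748/1320629 = 755*(-485/1452) - 396748/1320629 = -366175/1452 - 396748/1320629 = -484157402171/1917553308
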